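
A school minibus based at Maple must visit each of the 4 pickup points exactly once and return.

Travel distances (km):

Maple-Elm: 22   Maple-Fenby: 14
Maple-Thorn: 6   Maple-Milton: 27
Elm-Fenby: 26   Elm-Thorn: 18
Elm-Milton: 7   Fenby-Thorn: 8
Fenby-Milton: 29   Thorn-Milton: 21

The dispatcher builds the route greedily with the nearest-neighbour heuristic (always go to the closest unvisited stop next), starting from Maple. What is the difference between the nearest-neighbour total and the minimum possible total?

The nearest-neighbour route is 2 km longer than optimal.

Maple: Thorn=6, Fenby=14, Elm=22, Milton=27 ⇒ Thorn
Thorn: Fenby=8, Elm=18, Milton=21 ⇒ Fenby
Fenby: Elm=26, Milton=29 ⇒ Elm
Elm: Milton=7 ⇒ Milton
NN route Maple → Thorn → Fenby → Elm → Milton → Maple costs 74.
Optimal: Maple → Elm → Milton → Fenby → Thorn → Maple costs 72 (by enumerating all 12 distinct tours).
Excess = 74 − 72 = 2.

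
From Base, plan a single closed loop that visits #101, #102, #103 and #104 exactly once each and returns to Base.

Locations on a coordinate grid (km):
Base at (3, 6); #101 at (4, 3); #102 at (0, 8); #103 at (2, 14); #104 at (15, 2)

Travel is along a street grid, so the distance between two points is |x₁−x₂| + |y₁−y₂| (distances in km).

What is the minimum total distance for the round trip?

With 4 stops there are 4!/2 = 12 distinct round trips (a route and its reverse cost the same).
Base - #101 - #102 - #103 - #104 - Base: 4+9+8+25+16 = 62
Base - #101 - #102 - #104 - #103 - Base: 4+9+21+25+9 = 68
Base - #101 - #103 - #102 - #104 - Base: 4+13+8+21+16 = 62
Base - #101 - #103 - #104 - #102 - Base: 4+13+25+21+5 = 68
Base - #101 - #104 - #102 - #103 - Base: 4+12+21+8+9 = 54
Base - #101 - #104 - #103 - #102 - Base: 4+12+25+8+5 = 54
Base - #102 - #101 - #103 - #104 - Base: 5+9+13+25+16 = 68
Base - #102 - #101 - #104 - #103 - Base: 5+9+12+25+9 = 60
Base - #102 - #103 - #101 - #104 - Base: 5+8+13+12+16 = 54
Base - #102 - #104 - #101 - #103 - Base: 5+21+12+13+9 = 60
Base - #103 - #101 - #102 - #104 - Base: 9+13+9+21+16 = 68
Base - #103 - #102 - #101 - #104 - Base: 9+8+9+12+16 = 54
The minimum is 54.
One optimal route: Base → #101 → #104 → #102 → #103 → Base (or its reverse).

54 km — the shortest possible round trip.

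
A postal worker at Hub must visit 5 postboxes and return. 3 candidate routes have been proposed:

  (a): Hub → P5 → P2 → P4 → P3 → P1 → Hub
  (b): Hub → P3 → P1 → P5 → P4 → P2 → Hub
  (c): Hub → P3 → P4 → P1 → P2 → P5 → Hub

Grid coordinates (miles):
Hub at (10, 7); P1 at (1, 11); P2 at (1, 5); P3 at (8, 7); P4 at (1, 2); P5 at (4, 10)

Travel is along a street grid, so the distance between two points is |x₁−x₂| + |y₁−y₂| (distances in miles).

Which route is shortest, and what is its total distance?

Shortest is (b), total 42 miles.

(a): 9 + 8 + 3 + 12 + 11 + 13 = 56
(b): 2 + 11 + 4 + 11 + 3 + 11 = 42
(c): 2 + 12 + 9 + 6 + 8 + 9 = 46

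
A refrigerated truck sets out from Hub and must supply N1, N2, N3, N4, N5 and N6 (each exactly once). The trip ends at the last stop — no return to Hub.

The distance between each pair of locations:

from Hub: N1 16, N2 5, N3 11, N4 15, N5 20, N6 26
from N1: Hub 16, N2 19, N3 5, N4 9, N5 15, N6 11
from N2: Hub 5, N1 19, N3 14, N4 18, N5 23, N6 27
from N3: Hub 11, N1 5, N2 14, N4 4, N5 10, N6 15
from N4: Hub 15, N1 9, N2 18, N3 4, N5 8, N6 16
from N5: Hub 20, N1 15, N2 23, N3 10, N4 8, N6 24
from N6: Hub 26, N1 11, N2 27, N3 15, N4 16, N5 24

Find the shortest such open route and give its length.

56 — the minimum one-way total.

There are 6! = 720 possible orderings.
Hub→N1→N2→N3→N4→N5→N6: 16+19+14+4+8+24 = 85
Hub→N1→N2→N3→N4→N6→N5: 16+19+14+4+16+24 = 93
Hub→N1→N2→N3→N5→N4→N6: 16+19+14+10+8+16 = 83
Hub→N1→N2→N3→N5→N6→N4: 16+19+14+10+24+16 = 99
Hub→N1→N2→N3→N6→N4→N5: 16+19+14+15+16+8 = 88
Hub→N1→N2→N3→N6→N5→N4: 16+19+14+15+24+8 = 96
Hub→N1→N2→N4→N3→N5→N6: 16+19+18+4+10+24 = 91
Hub→N1→N2→N4→N3→N6→N5: 16+19+18+4+15+24 = 96
… (712 more)
Hub→N2→N5→N4→N3→N1→N6: 5+23+8+4+5+11 = 56  ← best
The minimum is 56.
One shortest path: Hub → N2 → N5 → N4 → N3 → N1 → N6.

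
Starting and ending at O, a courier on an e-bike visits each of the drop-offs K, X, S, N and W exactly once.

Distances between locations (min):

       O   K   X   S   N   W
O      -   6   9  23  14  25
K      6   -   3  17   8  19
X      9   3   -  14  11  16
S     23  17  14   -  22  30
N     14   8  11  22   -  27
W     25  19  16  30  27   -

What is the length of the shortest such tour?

With 5 stops there are 5!/2 = 60 distinct round trips (a route and its reverse cost the same).
O→K→X→S→N→W→O: 6+3+14+22+27+25 = 97
O→K→X→S→W→N→O: 6+3+14+30+27+14 = 94
O→K→X→N→S→W→O: 6+3+11+22+30+25 = 97
O→K→X→N→W→S→O: 6+3+11+27+30+23 = 100
O→K→X→W→S→N→O: 6+3+16+30+22+14 = 91
O→K→X→W→N→S→O: 6+3+16+27+22+23 = 97
O→K→S→X→N→W→O: 6+17+14+11+27+25 = 100
O→K→S→X→W→N→O: 6+17+14+16+27+14 = 94
O→K→S→N→X→W→O: 6+17+22+11+16+25 = 97
O→K→S→N→W→X→O: 6+17+22+27+16+9 = 97
O→K→S→W→X→N→O: 6+17+30+16+11+14 = 94
O→K→S→W→N→X→O: 6+17+30+27+11+9 = 100
O→K→N→X→S→W→O: 6+8+11+14+30+25 = 94
O→K→N→X→W→S→O: 6+8+11+16+30+23 = 94
… (46 more)
The minimum is 91.
One optimal route: O → K → X → W → S → N → O (or its reverse).

Shortest round trip = 91 min.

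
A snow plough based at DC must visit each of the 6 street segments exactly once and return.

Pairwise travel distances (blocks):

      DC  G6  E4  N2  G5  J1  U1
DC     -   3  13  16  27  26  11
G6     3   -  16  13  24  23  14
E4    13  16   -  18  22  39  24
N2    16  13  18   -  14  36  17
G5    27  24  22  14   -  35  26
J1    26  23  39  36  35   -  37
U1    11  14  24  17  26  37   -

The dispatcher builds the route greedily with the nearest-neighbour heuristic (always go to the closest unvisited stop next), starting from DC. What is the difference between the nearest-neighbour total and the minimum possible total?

The nearest-neighbour route is 11 blocks longer than optimal.

From DC: G6=3, U1=11, E4=13, N2=16, J1=26, G5=27 → choose G6 (3).
From G6: N2=13, U1=14, E4=16, J1=23, G5=24 → choose N2 (13).
From N2: G5=14, U1=17, E4=18, J1=36 → choose G5 (14).
From G5: E4=22, U1=26, J1=35 → choose E4 (22).
From E4: U1=24, J1=39 → choose U1 (24).
From U1: J1=37 → choose J1 (37).
NN route DC → G6 → N2 → G5 → E4 → U1 → J1 → DC costs 139.
Optimal: DC → G6 → J1 → G5 → N2 → E4 → U1 → DC costs 128 (by enumerating all 360 distinct tours).
Excess = 139 − 128 = 11.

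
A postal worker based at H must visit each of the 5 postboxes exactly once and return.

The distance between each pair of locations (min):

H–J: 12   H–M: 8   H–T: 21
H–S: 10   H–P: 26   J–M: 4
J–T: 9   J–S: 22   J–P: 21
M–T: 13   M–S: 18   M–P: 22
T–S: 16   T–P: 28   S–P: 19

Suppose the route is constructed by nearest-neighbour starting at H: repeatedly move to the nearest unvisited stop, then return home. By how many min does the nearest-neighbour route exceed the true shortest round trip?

The nearest-neighbour route is 4 min longer than optimal.

H: M=8, S=10, J=12, T=21, P=26 ⇒ M
M: J=4, T=13, S=18, P=22 ⇒ J
J: T=9, P=21, S=22 ⇒ T
T: S=16, P=28 ⇒ S
S: P=19 ⇒ P
NN route H → M → J → T → S → P → H costs 82.
Optimal: H → M → J → T → P → S → H costs 78 (by enumerating all 60 distinct tours).
Excess = 82 − 78 = 4.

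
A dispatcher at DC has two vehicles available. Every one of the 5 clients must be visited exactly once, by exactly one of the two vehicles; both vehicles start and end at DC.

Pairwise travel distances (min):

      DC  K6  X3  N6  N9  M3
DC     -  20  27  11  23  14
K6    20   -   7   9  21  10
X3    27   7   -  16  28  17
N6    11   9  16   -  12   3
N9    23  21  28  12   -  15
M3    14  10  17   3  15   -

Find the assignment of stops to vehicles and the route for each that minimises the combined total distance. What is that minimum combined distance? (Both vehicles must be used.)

Minimum combined distance: 104 min.

Try each way of splitting the stops between the two vehicles (each non-empty) and, for each split, find the best tour for each vehicle:
  {K6} + {X3, N6, N9, M3}: 40 + 82 = 122
  {X3} + {K6, N6, N9, M3}: 54 + 68 = 122
  {K6, X3} + {N6, N9, M3}: 54 + 52 = 106
  {N6} + {K6, X3, N9, M3}: 22 + 82 = 104
  {K6, N6} + {X3, N9, M3}: 40 + 82 = 122
  {X3, N6} + {K6, N9, M3}: 54 + 68 = 122
  … (15 splits in total)
Best: vehicle 1 DC → N6 → DC = 22; vehicle 2 DC → K6 → X3 → M3 → N9 → DC = 82; combined 104.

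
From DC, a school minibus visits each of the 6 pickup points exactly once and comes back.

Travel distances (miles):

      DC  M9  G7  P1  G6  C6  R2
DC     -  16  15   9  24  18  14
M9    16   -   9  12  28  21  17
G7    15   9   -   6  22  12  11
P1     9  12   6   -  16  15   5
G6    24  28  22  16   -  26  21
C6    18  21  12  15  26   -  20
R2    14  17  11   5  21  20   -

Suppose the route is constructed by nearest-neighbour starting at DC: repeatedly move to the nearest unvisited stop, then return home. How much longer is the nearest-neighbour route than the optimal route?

From DC: P1=9, R2=14, G7=15, M9=16, C6=18, G6=24 → choose P1 (9).
From P1: R2=5, G7=6, M9=12, C6=15, G6=16 → choose R2 (5).
From R2: G7=11, M9=17, C6=20, G6=21 → choose G7 (11).
From G7: M9=9, C6=12, G6=22 → choose M9 (9).
From M9: C6=21, G6=28 → choose C6 (21).
From C6: G6=26 → choose G6 (26).
NN route DC → P1 → R2 → G7 → M9 → C6 → G6 → DC costs 105.
Optimal: DC → M9 → G7 → C6 → G6 → P1 → R2 → DC costs 98 (by enumerating all 360 distinct tours).
Excess = 105 − 98 = 7.

The nearest-neighbour route is 7 miles longer than optimal.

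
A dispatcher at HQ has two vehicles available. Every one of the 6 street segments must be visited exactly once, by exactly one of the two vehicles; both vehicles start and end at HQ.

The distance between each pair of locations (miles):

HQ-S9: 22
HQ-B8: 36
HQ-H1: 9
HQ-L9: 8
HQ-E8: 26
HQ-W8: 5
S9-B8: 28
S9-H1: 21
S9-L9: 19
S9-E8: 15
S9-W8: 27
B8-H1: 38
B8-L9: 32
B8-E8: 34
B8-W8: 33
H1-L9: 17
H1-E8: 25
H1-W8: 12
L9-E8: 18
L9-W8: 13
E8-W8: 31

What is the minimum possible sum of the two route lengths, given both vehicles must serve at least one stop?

Minimum combined distance: 125 miles.

Check every non-empty split of the stops between the two vehicles; for each half take its own optimal tour:
  {S9} + {B8, H1, L9, E8, W8}: 44 + 114 = 158
  {B8} + {S9, H1, L9, E8, W8}: 72 + 79 = 151
  {S9, B8} + {H1, L9, E8, W8}: 86 + 68 = 154
  {H1} + {S9, B8, L9, E8, W8}: 18 + 107 = 125
  {S9, H1} + {B8, L9, E8, W8}: 52 + 98 = 150
  {B8, H1} + {S9, L9, E8, W8}: 83 + 73 = 156
  … (31 splits in total)
Best: vehicle 1 HQ → H1 → HQ = 18; vehicle 2 HQ → L9 → E8 → S9 → B8 → W8 → HQ = 107; combined 125.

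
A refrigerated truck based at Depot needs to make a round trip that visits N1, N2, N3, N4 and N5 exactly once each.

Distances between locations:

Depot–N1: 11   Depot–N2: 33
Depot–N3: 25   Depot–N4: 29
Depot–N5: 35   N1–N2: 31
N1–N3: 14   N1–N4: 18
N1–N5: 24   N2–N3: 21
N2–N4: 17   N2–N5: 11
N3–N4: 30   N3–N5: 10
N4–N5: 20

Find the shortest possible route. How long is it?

Minimum total distance: 92.

With 5 stops there are 5!/2 = 60 distinct round trips (a route and its reverse cost the same).
Depot→N1→N2→N3→N4→N5→Depot: 11+31+21+30+20+35 = 148
Depot→N1→N2→N3→N5→N4→Depot: 11+31+21+10+20+29 = 122
Depot→N1→N2→N4→N3→N5→Depot: 11+31+17+30+10+35 = 134
Depot→N1→N2→N4→N5→N3→Depot: 11+31+17+20+10+25 = 114
Depot→N1→N2→N5→N3→N4→Depot: 11+31+11+10+30+29 = 122
Depot→N1→N2→N5→N4→N3→Depot: 11+31+11+20+30+25 = 128
Depot→N1→N3→N2→N4→N5→Depot: 11+14+21+17+20+35 = 118
Depot→N1→N3→N2→N5→N4→Depot: 11+14+21+11+20+29 = 106
Depot→N1→N3→N4→N2→N5→Depot: 11+14+30+17+11+35 = 118
Depot→N1→N3→N4→N5→N2→Depot: 11+14+30+20+11+33 = 119
Depot→N1→N3→N5→N2→N4→Depot: 11+14+10+11+17+29 = 92
Depot→N1→N3→N5→N4→N2→Depot: 11+14+10+20+17+33 = 105
Depot→N1→N4→N2→N3→N5→Depot: 11+18+17+21+10+35 = 112
Depot→N1→N4→N2→N5→N3→Depot: 11+18+17+11+10+25 = 92
… (46 more)
The minimum is 92.
One optimal route: Depot → N1 → N3 → N5 → N2 → N4 → Depot (or its reverse).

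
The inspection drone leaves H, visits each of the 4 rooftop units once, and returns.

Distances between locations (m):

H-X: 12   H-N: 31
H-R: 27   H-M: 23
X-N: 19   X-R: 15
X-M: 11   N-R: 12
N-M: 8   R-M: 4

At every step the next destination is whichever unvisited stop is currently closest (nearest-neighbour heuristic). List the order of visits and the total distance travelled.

H → [X:12 / M:23 / R:27 / N:31] → X (12)
X → [M:11 / R:15 / N:19] → M (11)
M → [R:4 / N:8] → R (4)
R → [N:12] → N (12)
Return N→H: 31.
Total = 12 + 11 + 4 + 12 + 31 = 70.

Nearest-neighbour total = 70 m; route H → X → M → R → N → H.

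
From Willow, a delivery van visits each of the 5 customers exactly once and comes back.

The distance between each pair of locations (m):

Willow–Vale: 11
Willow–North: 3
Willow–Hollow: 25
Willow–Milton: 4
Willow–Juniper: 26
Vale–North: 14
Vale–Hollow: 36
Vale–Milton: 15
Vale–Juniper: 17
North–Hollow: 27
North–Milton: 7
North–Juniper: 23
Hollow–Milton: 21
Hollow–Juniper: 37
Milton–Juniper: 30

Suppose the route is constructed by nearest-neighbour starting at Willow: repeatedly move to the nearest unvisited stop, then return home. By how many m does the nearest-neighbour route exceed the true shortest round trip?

Willow: North=3, Milton=4, Vale=11, Hollow=25, Juniper=26 ⇒ North
North: Milton=7, Vale=14, Juniper=23, Hollow=27 ⇒ Milton
Milton: Vale=15, Hollow=21, Juniper=30 ⇒ Vale
Vale: Juniper=17, Hollow=36 ⇒ Juniper
Juniper: Hollow=37 ⇒ Hollow
NN route Willow → North → Milton → Vale → Juniper → Hollow → Willow costs 104.
Optimal: Willow → Vale → Juniper → Hollow → Milton → North → Willow costs 96 (by enumerating all 60 distinct tours).
Excess = 104 − 96 = 8.

Excess over optimum: 8 m.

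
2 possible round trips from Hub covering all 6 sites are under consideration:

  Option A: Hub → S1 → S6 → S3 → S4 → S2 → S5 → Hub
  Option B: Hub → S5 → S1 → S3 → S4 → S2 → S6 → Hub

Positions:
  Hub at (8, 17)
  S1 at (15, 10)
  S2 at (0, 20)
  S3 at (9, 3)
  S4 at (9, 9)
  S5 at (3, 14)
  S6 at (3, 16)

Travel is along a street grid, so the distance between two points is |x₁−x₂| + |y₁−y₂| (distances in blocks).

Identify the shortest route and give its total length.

Option A: 14 + 18 + 19 + 6 + 20 + 9 + 8 = 94
Option B: 8 + 16 + 13 + 6 + 20 + 7 + 6 = 76

76 blocks — Option B is the shortest.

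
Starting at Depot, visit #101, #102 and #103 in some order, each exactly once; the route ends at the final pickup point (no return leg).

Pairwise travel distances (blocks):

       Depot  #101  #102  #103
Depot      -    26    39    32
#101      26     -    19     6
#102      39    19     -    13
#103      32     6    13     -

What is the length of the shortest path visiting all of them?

There are 3! = 6 possible orderings.
Depot→#101→#102→#103: 26+19+13 = 58
Depot→#101→#103→#102: 26+6+13 = 45
Depot→#102→#101→#103: 39+19+6 = 64
Depot→#102→#103→#101: 39+13+6 = 58
Depot→#103→#101→#102: 32+6+19 = 57
Depot→#103→#102→#101: 32+13+19 = 64
The minimum is 45.
One shortest path: Depot → #101 → #103 → #102.

Shortest open route: 45 blocks.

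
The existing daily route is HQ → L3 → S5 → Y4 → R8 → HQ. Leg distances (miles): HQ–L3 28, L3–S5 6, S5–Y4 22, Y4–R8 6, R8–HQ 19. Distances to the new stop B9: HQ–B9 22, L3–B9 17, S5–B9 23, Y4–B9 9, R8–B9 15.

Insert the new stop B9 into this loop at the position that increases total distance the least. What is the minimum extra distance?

+10 miles — insert B9 between S5 and Y4.

Insertion cost between consecutive stops i–j is d(i,B9) + d(B9,j) − d(i,j):
  between HQ and L3: 22 + 17 − 28 = 11
  between L3 and S5: 17 + 23 − 6 = 34
  between S5 and Y4: 23 + 9 − 22 = 10
  between Y4 and R8: 9 + 15 − 6 = 18
  between R8 and HQ: 15 + 22 − 19 = 18
Cheapest insertion is between S5 and Y4, adding 10.
New total = 81 + 10 = 91.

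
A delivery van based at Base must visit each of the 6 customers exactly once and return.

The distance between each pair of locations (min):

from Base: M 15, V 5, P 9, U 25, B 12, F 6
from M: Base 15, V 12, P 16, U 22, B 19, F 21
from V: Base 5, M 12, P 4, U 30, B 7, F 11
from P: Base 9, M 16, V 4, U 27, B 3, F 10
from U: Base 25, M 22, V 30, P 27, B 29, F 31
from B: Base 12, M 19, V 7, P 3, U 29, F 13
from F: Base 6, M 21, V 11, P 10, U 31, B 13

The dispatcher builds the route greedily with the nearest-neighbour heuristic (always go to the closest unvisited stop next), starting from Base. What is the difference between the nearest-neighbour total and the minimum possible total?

Excess over optimum: 8 min.

From Base: V=5, F=6, P=9, B=12, M=15, U=25 → choose V (5).
From V: P=4, B=7, F=11, M=12, U=30 → choose P (4).
From P: B=3, F=10, M=16, U=27 → choose B (3).
From B: F=13, M=19, U=29 → choose F (13).
From F: M=21, U=31 → choose M (21).
From M: U=22 → choose U (22).
NN route Base → V → P → B → F → M → U → Base costs 93.
Optimal: Base → U → M → V → P → B → F → Base costs 85 (by enumerating all 360 distinct tours).
Excess = 93 − 85 = 8.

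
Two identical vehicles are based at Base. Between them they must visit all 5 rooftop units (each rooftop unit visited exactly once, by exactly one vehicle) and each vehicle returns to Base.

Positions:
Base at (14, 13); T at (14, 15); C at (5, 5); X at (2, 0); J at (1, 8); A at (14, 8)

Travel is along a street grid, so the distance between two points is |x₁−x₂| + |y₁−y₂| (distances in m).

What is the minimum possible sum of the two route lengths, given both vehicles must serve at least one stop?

Minimum combined distance: 56 m.

Try each way of splitting the stops between the two vehicles (each non-empty) and, for each split, find the best tour for each vehicle:
  {T} + {C, X, J, A}: 4 + 52 = 56
  {C} + {T, X, J, A}: 34 + 56 = 90
  {T, C} + {X, J, A}: 38 + 52 = 90
  {X} + {T, C, J, A}: 50 + 46 = 96
  {T, X} + {C, J, A}: 54 + 42 = 96
  {C, X} + {T, J, A}: 50 + 40 = 90
  … (15 splits in total)
Best: vehicle 1 Base → T → Base = 4; vehicle 2 Base → C → X → J → A → Base = 52; combined 56.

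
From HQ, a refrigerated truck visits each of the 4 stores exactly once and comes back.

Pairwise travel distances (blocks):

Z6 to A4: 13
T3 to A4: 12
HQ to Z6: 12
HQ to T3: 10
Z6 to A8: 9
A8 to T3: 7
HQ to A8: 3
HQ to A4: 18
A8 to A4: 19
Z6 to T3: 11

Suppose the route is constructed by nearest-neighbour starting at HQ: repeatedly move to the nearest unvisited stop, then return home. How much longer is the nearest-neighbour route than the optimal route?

Excess over optimum: 5 blocks.

From HQ: A8=3, T3=10, Z6=12, A4=18 → choose A8 (3).
From A8: T3=7, Z6=9, A4=19 → choose T3 (7).
From T3: Z6=11, A4=12 → choose Z6 (11).
From Z6: A4=13 → choose A4 (13).
NN route HQ → A8 → T3 → Z6 → A4 → HQ costs 52.
Optimal: HQ → Z6 → A4 → T3 → A8 → HQ costs 47 (by enumerating all 12 distinct tours).
Excess = 52 − 47 = 5.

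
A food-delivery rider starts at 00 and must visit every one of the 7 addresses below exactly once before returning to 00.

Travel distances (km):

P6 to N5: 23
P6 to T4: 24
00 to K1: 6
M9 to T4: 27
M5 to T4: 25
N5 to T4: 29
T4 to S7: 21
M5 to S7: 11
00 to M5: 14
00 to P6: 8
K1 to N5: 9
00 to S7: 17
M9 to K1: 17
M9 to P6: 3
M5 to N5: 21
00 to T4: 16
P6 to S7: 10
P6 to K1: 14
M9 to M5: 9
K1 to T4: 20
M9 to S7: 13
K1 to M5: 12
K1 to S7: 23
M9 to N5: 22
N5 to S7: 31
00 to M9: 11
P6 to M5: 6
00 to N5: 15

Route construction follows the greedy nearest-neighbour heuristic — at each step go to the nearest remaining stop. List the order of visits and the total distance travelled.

00 → [K1:6 / P6:8 / M9:11 / M5:14 / N5:15 / T4:16 / S7:17] → K1 (6)
K1 → [N5:9 / M5:12 / P6:14 / M9:17 / T4:20 / S7:23] → N5 (9)
N5 → [M5:21 / M9:22 / P6:23 / T4:29 / S7:31] → M5 (21)
M5 → [P6:6 / M9:9 / S7:11 / T4:25] → P6 (6)
P6 → [M9:3 / S7:10 / T4:24] → M9 (3)
M9 → [S7:13 / T4:27] → S7 (13)
S7 → [T4:21] → T4 (21)
Return T4→00: 16.
Total = 6 + 9 + 21 + 6 + 3 + 13 + 21 + 16 = 95.

95 km along 00 → K1 → N5 → M5 → P6 → M9 → S7 → T4 → 00.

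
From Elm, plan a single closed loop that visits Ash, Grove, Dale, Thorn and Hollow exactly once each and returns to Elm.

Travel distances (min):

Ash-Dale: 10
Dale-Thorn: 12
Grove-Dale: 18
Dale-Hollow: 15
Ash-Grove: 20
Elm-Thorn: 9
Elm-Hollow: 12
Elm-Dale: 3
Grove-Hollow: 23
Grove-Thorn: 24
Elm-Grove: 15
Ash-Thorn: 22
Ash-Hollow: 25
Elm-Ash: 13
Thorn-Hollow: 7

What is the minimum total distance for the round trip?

Shortest round trip = 72 min.

With 5 stops there are 5!/2 = 60 distinct round trips (a route and its reverse cost the same).
Elm-Ash-Grove-Dale-Thorn-Hollow-Elm: 13+20+18+12+7+12 = 82
Elm-Ash-Grove-Dale-Hollow-Thorn-Elm: 13+20+18+15+7+9 = 82
Elm-Ash-Grove-Thorn-Dale-Hollow-Elm: 13+20+24+12+15+12 = 96
Elm-Ash-Grove-Thorn-Hollow-Dale-Elm: 13+20+24+7+15+3 = 82
Elm-Ash-Grove-Hollow-Dale-Thorn-Elm: 13+20+23+15+12+9 = 92
Elm-Ash-Grove-Hollow-Thorn-Dale-Elm: 13+20+23+7+12+3 = 78
Elm-Ash-Dale-Grove-Thorn-Hollow-Elm: 13+10+18+24+7+12 = 84
Elm-Ash-Dale-Grove-Hollow-Thorn-Elm: 13+10+18+23+7+9 = 80
Elm-Ash-Dale-Thorn-Grove-Hollow-Elm: 13+10+12+24+23+12 = 94
Elm-Ash-Dale-Thorn-Hollow-Grove-Elm: 13+10+12+7+23+15 = 80
Elm-Ash-Dale-Hollow-Grove-Thorn-Elm: 13+10+15+23+24+9 = 94
Elm-Ash-Dale-Hollow-Thorn-Grove-Elm: 13+10+15+7+24+15 = 84
Elm-Ash-Thorn-Grove-Dale-Hollow-Elm: 13+22+24+18+15+12 = 104
Elm-Ash-Thorn-Grove-Hollow-Dale-Elm: 13+22+24+23+15+3 = 100
… (46 more)
Elm-Dale-Ash-Grove-Hollow-Thorn-Elm: 3+10+20+23+7+9 = 72  ← best
The minimum is 72.
One optimal route: Elm → Dale → Ash → Grove → Hollow → Thorn → Elm (or its reverse).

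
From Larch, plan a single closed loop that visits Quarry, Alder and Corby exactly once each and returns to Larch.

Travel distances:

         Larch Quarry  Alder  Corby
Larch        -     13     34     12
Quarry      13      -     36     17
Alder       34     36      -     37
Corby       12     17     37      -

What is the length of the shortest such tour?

Larch - Quarry - Alder - Corby - Larch: 13+36+37+12 = 98
Larch - Quarry - Corby - Alder - Larch: 13+17+37+34 = 101
Larch - Alder - Quarry - Corby - Larch: 34+36+17+12 = 99
The minimum is 98.
One optimal route: Larch → Quarry → Alder → Corby → Larch (or its reverse).

Minimum total distance: 98.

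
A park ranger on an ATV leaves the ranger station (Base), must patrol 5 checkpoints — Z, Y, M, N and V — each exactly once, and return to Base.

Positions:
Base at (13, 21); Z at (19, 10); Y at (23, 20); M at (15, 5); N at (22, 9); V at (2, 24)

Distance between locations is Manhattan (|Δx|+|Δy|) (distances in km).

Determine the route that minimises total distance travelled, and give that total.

Base - Z - Y - M - N - V - Base: 17+14+23+11+35+14 = 114
Base - Z - Y - M - V - N - Base: 17+14+23+32+35+21 = 142
Base - Z - Y - N - M - V - Base: 17+14+12+11+32+14 = 100
Base - Z - Y - N - V - M - Base: 17+14+12+35+32+18 = 128
Base - Z - Y - V - M - N - Base: 17+14+25+32+11+21 = 120
Base - Z - Y - V - N - M - Base: 17+14+25+35+11+18 = 120
Base - Z - M - Y - N - V - Base: 17+9+23+12+35+14 = 110
Base - Z - M - Y - V - N - Base: 17+9+23+25+35+21 = 130
Base - Z - M - N - Y - V - Base: 17+9+11+12+25+14 = 88
Base - Z - M - N - V - Y - Base: 17+9+11+35+25+11 = 108
Base - Z - M - V - Y - N - Base: 17+9+32+25+12+21 = 116
Base - Z - M - V - N - Y - Base: 17+9+32+35+12+11 = 116
Base - Z - N - Y - M - V - Base: 17+4+12+23+32+14 = 102
Base - Z - N - Y - V - M - Base: 17+4+12+25+32+18 = 108
… (46 more)
Base - Y - N - Z - M - V - Base: 11+12+4+9+32+14 = 82  ← best
The minimum is 82.
One optimal route: Base → Y → N → Z → M → V → Base (or its reverse).

82 km — the shortest possible round trip.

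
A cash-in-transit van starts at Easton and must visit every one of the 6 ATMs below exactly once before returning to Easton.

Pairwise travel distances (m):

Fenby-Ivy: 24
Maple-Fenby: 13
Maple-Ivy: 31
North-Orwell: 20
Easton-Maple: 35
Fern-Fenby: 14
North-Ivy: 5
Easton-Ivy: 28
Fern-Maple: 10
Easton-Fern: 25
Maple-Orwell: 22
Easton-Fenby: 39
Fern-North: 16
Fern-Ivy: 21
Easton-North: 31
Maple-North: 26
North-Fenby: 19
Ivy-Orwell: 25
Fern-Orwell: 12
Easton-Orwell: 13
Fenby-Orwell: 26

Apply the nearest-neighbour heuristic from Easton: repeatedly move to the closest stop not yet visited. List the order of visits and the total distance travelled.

At Easton the remaining stops are Orwell 13, Fern 25, Ivy 28, North 31, Maple 35, Fenby 39; go to Orwell.
At Orwell the remaining stops are Fern 12, North 20, Maple 22, Ivy 25, Fenby 26; go to Fern.
At Fern the remaining stops are Maple 10, Fenby 14, North 16, Ivy 21; go to Maple.
At Maple the remaining stops are Fenby 13, North 26, Ivy 31; go to Fenby.
At Fenby the remaining stops are North 19, Ivy 24; go to North.
At North the remaining stops are Ivy 5; go to Ivy.
Return Ivy→Easton: 28.
Total = 13 + 12 + 10 + 13 + 19 + 5 + 28 = 100.

Total distance 100 m via the nearest-neighbour route Easton → Orwell → Fern → Maple → Fenby → North → Ivy → Easton.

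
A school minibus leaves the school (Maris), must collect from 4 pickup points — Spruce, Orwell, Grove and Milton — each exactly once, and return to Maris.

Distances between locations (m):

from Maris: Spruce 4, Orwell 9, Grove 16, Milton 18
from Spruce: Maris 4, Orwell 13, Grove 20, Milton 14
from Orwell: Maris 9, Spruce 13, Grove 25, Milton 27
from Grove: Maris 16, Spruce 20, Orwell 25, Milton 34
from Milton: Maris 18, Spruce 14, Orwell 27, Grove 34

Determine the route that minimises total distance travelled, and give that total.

Minimum total distance: 86 m.

Maris→Spruce→Orwell→Grove→Milton→Maris: 4+13+25+34+18 = 94
Maris→Spruce→Orwell→Milton→Grove→Maris: 4+13+27+34+16 = 94
Maris→Spruce→Grove→Orwell→Milton→Maris: 4+20+25+27+18 = 94
Maris→Spruce→Grove→Milton→Orwell→Maris: 4+20+34+27+9 = 94
Maris→Spruce→Milton→Orwell→Grove→Maris: 4+14+27+25+16 = 86
Maris→Spruce→Milton→Grove→Orwell→Maris: 4+14+34+25+9 = 86
Maris→Orwell→Spruce→Grove→Milton→Maris: 9+13+20+34+18 = 94
Maris→Orwell→Spruce→Milton→Grove→Maris: 9+13+14+34+16 = 86
Maris→Orwell→Grove→Spruce→Milton→Maris: 9+25+20+14+18 = 86
Maris→Orwell→Milton→Spruce→Grove→Maris: 9+27+14+20+16 = 86
Maris→Grove→Spruce→Orwell→Milton→Maris: 16+20+13+27+18 = 94
Maris→Grove→Orwell→Spruce→Milton→Maris: 16+25+13+14+18 = 86
The minimum is 86.
One optimal route: Maris → Spruce → Milton → Orwell → Grove → Maris (or its reverse).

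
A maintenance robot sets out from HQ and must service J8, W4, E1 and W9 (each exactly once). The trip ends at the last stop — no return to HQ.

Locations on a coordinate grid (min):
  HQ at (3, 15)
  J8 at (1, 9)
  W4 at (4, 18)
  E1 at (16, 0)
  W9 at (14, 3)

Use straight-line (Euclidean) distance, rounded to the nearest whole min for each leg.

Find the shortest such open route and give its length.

Minimum one-way distance = 30 min.

There are 4! = 24 possible orderings.
HQ → J8 → W4 → E1 → W9: 6+9+22+4 = 41
HQ → J8 → W4 → W9 → E1: 6+9+18+4 = 37
HQ → J8 → E1 → W4 → W9: 6+17+22+18 = 63
HQ → J8 → E1 → W9 → W4: 6+17+4+18 = 45
HQ → J8 → W9 → W4 → E1: 6+14+18+22 = 60
HQ → J8 → W9 → E1 → W4: 6+14+4+22 = 46
HQ → W4 → J8 → E1 → W9: 3+9+17+4 = 33
HQ → W4 → J8 → W9 → E1: 3+9+14+4 = 30
HQ → W4 → E1 → J8 → W9: 3+22+17+14 = 56
HQ → W4 → E1 → W9 → J8: 3+22+4+14 = 43
HQ → W4 → W9 → J8 → E1: 3+18+14+17 = 52
HQ → W4 → W9 → E1 → J8: 3+18+4+17 = 42
HQ → E1 → J8 → W4 → W9: 20+17+9+18 = 64
HQ → E1 → J8 → W9 → W4: 20+17+14+18 = 69
… (10 more)
The minimum is 30.
One shortest path: HQ → W4 → J8 → W9 → E1.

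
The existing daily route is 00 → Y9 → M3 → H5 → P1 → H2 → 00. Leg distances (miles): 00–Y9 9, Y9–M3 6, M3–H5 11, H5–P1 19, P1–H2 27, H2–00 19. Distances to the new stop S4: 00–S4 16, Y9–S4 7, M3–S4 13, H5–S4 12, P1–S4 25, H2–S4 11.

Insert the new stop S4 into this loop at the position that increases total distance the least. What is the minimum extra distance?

Minimum extra distance: 8 miles, inserting S4 between H2 and 00.

Insertion cost between consecutive stops i–j is d(i,S4) + d(S4,j) − d(i,j):
  between 00 and Y9: 16 + 7 − 9 = 14
  between Y9 and M3: 7 + 13 − 6 = 14
  between M3 and H5: 13 + 12 − 11 = 14
  between H5 and P1: 12 + 25 − 19 = 18
  between P1 and H2: 25 + 11 − 27 = 9
  between H2 and 00: 11 + 16 − 19 = 8
Cheapest insertion is between H2 and 00, adding 8.
New total = 91 + 8 = 99.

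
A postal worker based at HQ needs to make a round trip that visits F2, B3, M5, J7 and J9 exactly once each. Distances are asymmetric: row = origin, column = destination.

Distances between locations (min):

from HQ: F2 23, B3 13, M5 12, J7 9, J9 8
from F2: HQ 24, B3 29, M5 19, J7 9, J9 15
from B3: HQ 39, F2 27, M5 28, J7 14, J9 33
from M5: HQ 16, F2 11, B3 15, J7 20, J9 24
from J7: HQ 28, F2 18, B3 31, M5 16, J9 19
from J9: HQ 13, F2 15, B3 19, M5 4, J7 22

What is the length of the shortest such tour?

HQ → F2 → B3 → M5 → J7 → J9 → HQ: 23+29+28+20+19+13 = 132
HQ → F2 → B3 → M5 → J9 → J7 → HQ: 23+29+28+24+22+28 = 154
HQ → F2 → B3 → J7 → M5 → J9 → HQ: 23+29+14+16+24+13 = 119
HQ → F2 → B3 → J7 → J9 → M5 → HQ: 23+29+14+19+4+16 = 105
HQ → F2 → B3 → J9 → M5 → J7 → HQ: 23+29+33+4+20+28 = 137
HQ → F2 → B3 → J9 → J7 → M5 → HQ: 23+29+33+22+16+16 = 139
HQ → F2 → M5 → B3 → J7 → J9 → HQ: 23+19+15+14+19+13 = 103
HQ → F2 → M5 → B3 → J9 → J7 → HQ: 23+19+15+33+22+28 = 140
HQ → F2 → M5 → J7 → B3 → J9 → HQ: 23+19+20+31+33+13 = 139
HQ → F2 → M5 → J7 → J9 → B3 → HQ: 23+19+20+19+19+39 = 139
HQ → F2 → M5 → J9 → B3 → J7 → HQ: 23+19+24+19+14+28 = 127
HQ → F2 → M5 → J9 → J7 → B3 → HQ: 23+19+24+22+31+39 = 158
HQ → F2 → J7 → B3 → M5 → J9 → HQ: 23+9+31+28+24+13 = 128
HQ → F2 → J7 → B3 → J9 → M5 → HQ: 23+9+31+33+4+16 = 116
… (106 more)
HQ → B3 → J7 → F2 → J9 → M5 → HQ: 13+14+18+15+4+16 = 80  ← best
The minimum is 80.
One optimal route: HQ → B3 → J7 → F2 → J9 → M5 → HQ.

80 min — the shortest possible round trip.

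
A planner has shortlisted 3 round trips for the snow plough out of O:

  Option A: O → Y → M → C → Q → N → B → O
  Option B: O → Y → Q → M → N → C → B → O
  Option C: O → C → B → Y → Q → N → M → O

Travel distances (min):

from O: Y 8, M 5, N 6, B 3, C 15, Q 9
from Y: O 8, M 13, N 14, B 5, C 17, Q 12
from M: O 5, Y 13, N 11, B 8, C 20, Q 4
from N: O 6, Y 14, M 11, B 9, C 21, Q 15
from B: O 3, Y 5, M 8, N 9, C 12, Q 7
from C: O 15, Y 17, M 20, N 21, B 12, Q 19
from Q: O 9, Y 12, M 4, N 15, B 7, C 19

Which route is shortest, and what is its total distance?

Option A: 8 + 13 + 20 + 19 + 15 + 9 + 3 = 87
Option B: 8 + 12 + 4 + 11 + 21 + 12 + 3 = 71
Option C: 15 + 12 + 5 + 12 + 15 + 11 + 5 = 75

Shortest is Option B, total 71 min.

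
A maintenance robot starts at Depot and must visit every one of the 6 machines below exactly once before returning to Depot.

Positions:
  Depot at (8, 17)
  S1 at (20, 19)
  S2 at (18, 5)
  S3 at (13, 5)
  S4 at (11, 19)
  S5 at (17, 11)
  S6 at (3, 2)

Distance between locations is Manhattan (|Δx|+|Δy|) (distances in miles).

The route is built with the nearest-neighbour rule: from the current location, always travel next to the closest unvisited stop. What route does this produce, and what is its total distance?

Depot → [S4:5 / S1:14 / S5:15 / S3:17 / S6:20 / S2:22] → S4 (5)
S4 → [S1:9 / S5:14 / S3:16 / S2:21 / S6:25] → S1 (9)
S1 → [S5:11 / S2:16 / S3:21 / S6:34] → S5 (11)
S5 → [S2:7 / S3:10 / S6:23] → S2 (7)
S2 → [S3:5 / S6:18] → S3 (5)
S3 → [S6:13] → S6 (13)
Return S6→Depot: 20.
Total = 5 + 9 + 11 + 7 + 5 + 13 + 20 = 70.

Nearest-neighbour total = 70 miles; route Depot → S4 → S1 → S5 → S2 → S3 → S6 → Depot.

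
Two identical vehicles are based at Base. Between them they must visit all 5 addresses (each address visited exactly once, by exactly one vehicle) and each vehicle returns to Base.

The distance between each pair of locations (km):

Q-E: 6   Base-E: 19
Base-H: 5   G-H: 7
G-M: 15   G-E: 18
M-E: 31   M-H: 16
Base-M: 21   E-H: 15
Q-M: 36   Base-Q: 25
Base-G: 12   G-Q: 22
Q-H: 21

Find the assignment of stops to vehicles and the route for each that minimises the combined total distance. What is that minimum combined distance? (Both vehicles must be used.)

Minimum combined distance: 93 km.

Check every non-empty split of the stops between the two vehicles; for each half take its own optimal tour:
  {G} + {Q, M, E, H}: 24 + 82 = 106
  {Q} + {G, M, E, H}: 50 + 73 = 123
  {G, Q} + {M, E, H}: 59 + 71 = 130
  {M} + {G, Q, E, H}: 42 + 59 = 101
  {G, M} + {Q, E, H}: 48 + 51 = 99
  {Q, M} + {G, E, H}: 82 + 49 = 131
  … (15 splits in total)
  {G, Q, M, E} + {H}: 83 + 10 = 93  ← best
Best: vehicle 1 Base → M → G → Q → E → Base = 83; vehicle 2 Base → H → Base = 10; combined 93.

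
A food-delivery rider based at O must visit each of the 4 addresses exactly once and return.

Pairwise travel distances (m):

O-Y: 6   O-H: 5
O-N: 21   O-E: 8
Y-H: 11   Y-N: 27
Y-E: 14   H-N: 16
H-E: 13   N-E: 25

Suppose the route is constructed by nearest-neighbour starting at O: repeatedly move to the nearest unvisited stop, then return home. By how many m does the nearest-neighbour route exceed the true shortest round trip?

10 m longer than the optimal tour.

O: H=5, Y=6, E=8, N=21 ⇒ H
H: Y=11, E=13, N=16 ⇒ Y
Y: E=14, N=27 ⇒ E
E: N=25 ⇒ N
NN route O → H → Y → E → N → O costs 76.
Optimal: O → Y → H → N → E → O costs 66 (by enumerating all 12 distinct tours).
Excess = 76 − 66 = 10.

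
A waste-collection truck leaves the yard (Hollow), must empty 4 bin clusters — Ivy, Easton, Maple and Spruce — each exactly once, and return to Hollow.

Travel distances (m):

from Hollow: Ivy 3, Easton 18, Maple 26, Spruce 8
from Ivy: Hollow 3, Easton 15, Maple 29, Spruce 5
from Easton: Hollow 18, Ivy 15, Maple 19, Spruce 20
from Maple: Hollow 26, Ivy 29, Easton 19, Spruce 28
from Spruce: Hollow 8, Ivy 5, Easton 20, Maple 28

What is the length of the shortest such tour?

73 m — the shortest possible round trip.

With 4 stops there are 4!/2 = 12 distinct round trips (a route and its reverse cost the same).
Hollow - Ivy - Easton - Maple - Spruce - Hollow: 3+15+19+28+8 = 73
Hollow - Ivy - Easton - Spruce - Maple - Hollow: 3+15+20+28+26 = 92
Hollow - Ivy - Maple - Easton - Spruce - Hollow: 3+29+19+20+8 = 79
Hollow - Ivy - Maple - Spruce - Easton - Hollow: 3+29+28+20+18 = 98
Hollow - Ivy - Spruce - Easton - Maple - Hollow: 3+5+20+19+26 = 73
Hollow - Ivy - Spruce - Maple - Easton - Hollow: 3+5+28+19+18 = 73
Hollow - Easton - Ivy - Maple - Spruce - Hollow: 18+15+29+28+8 = 98
Hollow - Easton - Ivy - Spruce - Maple - Hollow: 18+15+5+28+26 = 92
Hollow - Easton - Maple - Ivy - Spruce - Hollow: 18+19+29+5+8 = 79
Hollow - Easton - Spruce - Ivy - Maple - Hollow: 18+20+5+29+26 = 98
Hollow - Maple - Ivy - Easton - Spruce - Hollow: 26+29+15+20+8 = 98
Hollow - Maple - Easton - Ivy - Spruce - Hollow: 26+19+15+5+8 = 73
The minimum is 73.
One optimal route: Hollow → Ivy → Easton → Maple → Spruce → Hollow (or its reverse).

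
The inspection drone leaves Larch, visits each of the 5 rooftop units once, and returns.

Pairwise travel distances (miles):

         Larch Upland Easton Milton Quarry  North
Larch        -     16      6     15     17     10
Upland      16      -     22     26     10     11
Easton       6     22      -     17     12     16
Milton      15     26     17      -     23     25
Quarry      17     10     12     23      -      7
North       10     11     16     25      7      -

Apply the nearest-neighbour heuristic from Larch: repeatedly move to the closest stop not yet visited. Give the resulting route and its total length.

Total distance 77 miles via the nearest-neighbour route Larch → Easton → Quarry → North → Upland → Milton → Larch.

At Larch the remaining stops are Easton 6, North 10, Milton 15, Upland 16, Quarry 17; go to Easton.
At Easton the remaining stops are Quarry 12, North 16, Milton 17, Upland 22; go to Quarry.
At Quarry the remaining stops are North 7, Upland 10, Milton 23; go to North.
At North the remaining stops are Upland 11, Milton 25; go to Upland.
At Upland the remaining stops are Milton 26; go to Milton.
Return Milton→Larch: 15.
Total = 6 + 12 + 7 + 11 + 26 + 15 = 77.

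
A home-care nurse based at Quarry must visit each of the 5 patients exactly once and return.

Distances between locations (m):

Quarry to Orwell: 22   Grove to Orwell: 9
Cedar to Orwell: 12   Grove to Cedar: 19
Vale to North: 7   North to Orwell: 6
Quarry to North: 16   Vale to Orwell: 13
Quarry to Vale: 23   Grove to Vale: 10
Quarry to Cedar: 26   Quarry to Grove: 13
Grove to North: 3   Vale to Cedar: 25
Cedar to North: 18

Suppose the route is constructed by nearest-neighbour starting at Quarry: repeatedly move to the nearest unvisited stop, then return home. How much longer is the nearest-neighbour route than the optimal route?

Excess over optimum: 8 m.

From Quarry: Grove=13, North=16, Orwell=22, Vale=23, Cedar=26 → choose Grove (13).
From Grove: North=3, Orwell=9, Vale=10, Cedar=19 → choose North (3).
From North: Orwell=6, Vale=7, Cedar=18 → choose Orwell (6).
From Orwell: Cedar=12, Vale=13 → choose Cedar (12).
From Cedar: Vale=25 → choose Vale (25).
NN route Quarry → Grove → North → Orwell → Cedar → Vale → Quarry costs 82.
Optimal: Quarry → Grove → Vale → North → Orwell → Cedar → Quarry costs 74 (by enumerating all 60 distinct tours).
Excess = 82 − 74 = 8.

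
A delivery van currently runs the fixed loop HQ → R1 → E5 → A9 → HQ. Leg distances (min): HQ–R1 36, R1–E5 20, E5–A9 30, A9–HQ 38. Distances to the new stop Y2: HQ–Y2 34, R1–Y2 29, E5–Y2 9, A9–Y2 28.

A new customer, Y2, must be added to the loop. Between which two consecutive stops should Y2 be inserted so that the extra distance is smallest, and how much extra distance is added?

Insertion cost between consecutive stops i–j is d(i,Y2) + d(Y2,j) − d(i,j):
  between HQ and R1: 34 + 29 − 36 = 27
  between R1 and E5: 29 + 9 − 20 = 18
  between E5 and A9: 9 + 28 − 30 = 7
  between A9 and HQ: 28 + 34 − 38 = 24
Cheapest insertion is between E5 and A9, adding 7.
New total = 124 + 7 = 131.

+7 min — insert Y2 between E5 and A9.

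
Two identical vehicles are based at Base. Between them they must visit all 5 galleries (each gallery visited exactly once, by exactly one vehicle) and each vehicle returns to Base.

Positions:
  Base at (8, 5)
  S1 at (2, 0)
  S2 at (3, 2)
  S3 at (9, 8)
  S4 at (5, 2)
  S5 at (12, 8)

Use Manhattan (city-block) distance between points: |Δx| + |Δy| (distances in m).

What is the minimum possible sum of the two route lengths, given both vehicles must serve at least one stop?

36 m — the smallest possible combined total.

Try each way of splitting the stops between the two vehicles (each non-empty) and, for each split, find the best tour for each vehicle:
  {S1} + {S2, S3, S4, S5}: 22 + 30 = 52
  {S2} + {S1, S3, S4, S5}: 16 + 36 = 52
  {S1, S2} + {S3, S4, S5}: 22 + 26 = 48
  {S3} + {S1, S2, S4, S5}: 8 + 36 = 44
  {S1, S3} + {S2, S4, S5}: 30 + 30 = 60
  {S2, S3} + {S1, S4, S5}: 24 + 36 = 60
  … (15 splits in total)
  {S1, S2, S4} + {S3, S5}: 22 + 14 = 36  ← best
Best: vehicle 1 Base → S1 → S2 → S4 → Base = 22; vehicle 2 Base → S3 → S5 → Base = 14; combined 36.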